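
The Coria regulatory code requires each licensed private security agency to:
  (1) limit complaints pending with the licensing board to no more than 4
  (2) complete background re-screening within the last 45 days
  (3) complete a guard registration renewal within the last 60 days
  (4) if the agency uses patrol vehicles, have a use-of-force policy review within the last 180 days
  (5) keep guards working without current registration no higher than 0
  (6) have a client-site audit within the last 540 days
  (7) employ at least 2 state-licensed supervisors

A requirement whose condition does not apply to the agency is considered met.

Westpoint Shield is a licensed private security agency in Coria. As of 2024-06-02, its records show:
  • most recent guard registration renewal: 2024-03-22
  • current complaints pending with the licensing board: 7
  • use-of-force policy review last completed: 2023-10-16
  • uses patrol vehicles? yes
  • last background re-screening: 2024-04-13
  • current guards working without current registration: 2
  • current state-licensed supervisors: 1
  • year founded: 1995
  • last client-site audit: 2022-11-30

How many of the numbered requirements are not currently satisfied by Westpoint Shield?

1. complaints pending with the licensing board 7 > 4 → not met
2. background re-screening 50 days ago vs limit 45 → not met
3. guard registration renewal 72 days ago vs limit 60 → not met
4. condition 'uses patrol vehicles' holds; use-of-force policy review 230 days ago vs limit 180 → not met
5. guards working without current registration 2 > 0 → not met
6. client-site audit 550 days ago vs limit 540 → not met
7. state-licensed supervisors 1 < 2 → not met
Not met: 7 of 7

7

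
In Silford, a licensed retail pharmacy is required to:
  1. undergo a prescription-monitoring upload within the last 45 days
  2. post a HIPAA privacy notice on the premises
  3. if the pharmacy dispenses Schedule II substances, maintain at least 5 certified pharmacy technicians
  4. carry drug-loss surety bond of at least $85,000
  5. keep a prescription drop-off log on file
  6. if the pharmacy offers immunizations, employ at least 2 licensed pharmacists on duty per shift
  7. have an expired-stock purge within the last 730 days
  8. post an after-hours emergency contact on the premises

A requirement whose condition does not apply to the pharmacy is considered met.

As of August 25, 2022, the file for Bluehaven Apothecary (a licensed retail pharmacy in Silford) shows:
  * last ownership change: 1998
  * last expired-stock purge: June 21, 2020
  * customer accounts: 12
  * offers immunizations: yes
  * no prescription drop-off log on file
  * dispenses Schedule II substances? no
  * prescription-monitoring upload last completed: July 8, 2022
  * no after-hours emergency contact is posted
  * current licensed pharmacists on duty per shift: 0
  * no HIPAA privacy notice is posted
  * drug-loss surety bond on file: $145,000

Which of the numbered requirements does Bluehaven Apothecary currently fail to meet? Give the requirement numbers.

1. prescription-monitoring upload 48 days ago vs limit 45 → not met
2. HIPAA privacy notice absent → not met
3. condition 'dispenses Schedule II substances' does not hold → requirement n/a → met
4. drug-loss surety bond $145,000 ≥ $85,000 → met
5. prescription drop-off log absent → not met
6. condition 'offers immunizations' holds; licensed pharmacists on duty per shift 0 < 2 → not met
7. expired-stock purge 795 days ago vs limit 730 → not met
8. after-hours emergency contact absent → not met
Not met: 1, 2, 5, 6, 7, 8

1, 2, 5, 6, 7, 8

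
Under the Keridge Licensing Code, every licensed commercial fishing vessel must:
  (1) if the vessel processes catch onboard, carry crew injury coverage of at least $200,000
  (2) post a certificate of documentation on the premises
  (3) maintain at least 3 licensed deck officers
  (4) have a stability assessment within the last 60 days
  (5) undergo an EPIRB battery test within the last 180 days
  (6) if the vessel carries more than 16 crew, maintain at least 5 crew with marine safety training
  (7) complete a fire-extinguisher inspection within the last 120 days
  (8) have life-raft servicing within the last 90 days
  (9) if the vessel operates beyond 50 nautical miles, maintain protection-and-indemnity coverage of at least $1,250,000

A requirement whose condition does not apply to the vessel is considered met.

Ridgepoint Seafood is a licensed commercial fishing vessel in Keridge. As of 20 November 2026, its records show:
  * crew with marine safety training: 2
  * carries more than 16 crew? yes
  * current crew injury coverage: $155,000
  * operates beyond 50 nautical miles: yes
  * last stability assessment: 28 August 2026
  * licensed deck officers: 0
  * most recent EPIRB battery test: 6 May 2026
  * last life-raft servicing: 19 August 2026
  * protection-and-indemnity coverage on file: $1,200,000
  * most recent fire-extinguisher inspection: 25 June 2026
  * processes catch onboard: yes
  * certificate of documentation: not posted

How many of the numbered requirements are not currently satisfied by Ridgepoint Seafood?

1. condition 'processes catch onboard' holds; crew injury coverage $155,000 < $200,000 → not met
2. certificate of documentation absent → not met
3. licensed deck officers 0 < 3 → not met
4. stability assessment 84 days ago vs limit 60 → not met
5. EPIRB battery test 198 days ago vs limit 180 → not met
6. condition 'carries more than 16 crew' holds; crew with marine safety training 2 < 5 → not met
7. fire-extinguisher inspection 148 days ago vs limit 120 → not met
8. life-raft servicing 93 days ago vs limit 90 → not met
9. condition 'operates beyond 50 nautical miles' holds; protection-and-indemnity coverage $1,200,000 < $1,250,000 → not met
Not met: 9 of 9

9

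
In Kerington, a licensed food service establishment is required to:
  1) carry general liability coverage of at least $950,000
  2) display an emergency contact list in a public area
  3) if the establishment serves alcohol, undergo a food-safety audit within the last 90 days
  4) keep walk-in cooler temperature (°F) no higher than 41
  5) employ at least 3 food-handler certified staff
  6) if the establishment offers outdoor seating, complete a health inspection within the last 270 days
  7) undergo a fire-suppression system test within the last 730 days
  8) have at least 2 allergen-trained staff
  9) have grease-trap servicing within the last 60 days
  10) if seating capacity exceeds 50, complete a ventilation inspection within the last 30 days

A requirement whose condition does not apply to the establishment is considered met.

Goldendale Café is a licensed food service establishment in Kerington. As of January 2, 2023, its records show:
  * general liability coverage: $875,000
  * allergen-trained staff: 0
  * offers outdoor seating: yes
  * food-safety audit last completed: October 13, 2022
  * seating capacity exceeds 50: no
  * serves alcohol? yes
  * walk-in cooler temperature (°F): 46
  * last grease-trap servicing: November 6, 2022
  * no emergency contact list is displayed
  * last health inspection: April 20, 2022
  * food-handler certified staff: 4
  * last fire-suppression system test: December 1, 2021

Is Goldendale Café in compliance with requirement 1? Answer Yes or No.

No

1. general liability coverage $875,000 < $950,000 → not met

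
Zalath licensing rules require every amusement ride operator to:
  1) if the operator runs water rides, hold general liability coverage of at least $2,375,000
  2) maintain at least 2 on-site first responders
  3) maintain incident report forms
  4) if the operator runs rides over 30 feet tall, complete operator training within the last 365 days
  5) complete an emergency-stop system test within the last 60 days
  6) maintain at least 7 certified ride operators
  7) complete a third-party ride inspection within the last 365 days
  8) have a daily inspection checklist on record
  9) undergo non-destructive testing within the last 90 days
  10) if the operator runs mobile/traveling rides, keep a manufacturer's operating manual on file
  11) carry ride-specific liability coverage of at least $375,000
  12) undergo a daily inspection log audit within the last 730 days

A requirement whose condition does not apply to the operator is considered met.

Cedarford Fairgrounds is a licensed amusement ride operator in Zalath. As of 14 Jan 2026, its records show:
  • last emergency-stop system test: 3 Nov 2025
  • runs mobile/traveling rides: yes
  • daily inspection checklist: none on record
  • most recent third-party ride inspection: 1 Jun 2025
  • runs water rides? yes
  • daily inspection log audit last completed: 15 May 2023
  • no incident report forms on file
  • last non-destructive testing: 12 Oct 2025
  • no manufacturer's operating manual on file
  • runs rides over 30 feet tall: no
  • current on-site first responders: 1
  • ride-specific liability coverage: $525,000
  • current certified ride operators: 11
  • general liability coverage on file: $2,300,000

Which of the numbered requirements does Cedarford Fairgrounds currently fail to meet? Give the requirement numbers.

1. condition 'runs water rides' holds; general liability coverage $2,300,000 < $2,375,000 → not met
2. on-site first responders 1 < 2 → not met
3. incident report forms absent → not met
4. condition 'runs rides over 30 feet tall' does not hold → requirement n/a → met
5. emergency-stop system test 72 days ago vs limit 60 → not met
6. certified ride operators 11 ≥ 7 → met
7. third-party ride inspection 227 days ago vs limit 365 → met
8. daily inspection checklist absent → not met
9. non-destructive testing 94 days ago vs limit 90 → not met
10. condition 'runs mobile/traveling rides' holds; manufacturer's operating manual absent → not met
11. ride-specific liability coverage $525,000 ≥ $375,000 → met
12. daily inspection log audit 975 days ago vs limit 730 → not met
Not met: 1, 2, 3, 5, 8, 9, 10, 12

1, 2, 3, 5, 8, 9, 10, 12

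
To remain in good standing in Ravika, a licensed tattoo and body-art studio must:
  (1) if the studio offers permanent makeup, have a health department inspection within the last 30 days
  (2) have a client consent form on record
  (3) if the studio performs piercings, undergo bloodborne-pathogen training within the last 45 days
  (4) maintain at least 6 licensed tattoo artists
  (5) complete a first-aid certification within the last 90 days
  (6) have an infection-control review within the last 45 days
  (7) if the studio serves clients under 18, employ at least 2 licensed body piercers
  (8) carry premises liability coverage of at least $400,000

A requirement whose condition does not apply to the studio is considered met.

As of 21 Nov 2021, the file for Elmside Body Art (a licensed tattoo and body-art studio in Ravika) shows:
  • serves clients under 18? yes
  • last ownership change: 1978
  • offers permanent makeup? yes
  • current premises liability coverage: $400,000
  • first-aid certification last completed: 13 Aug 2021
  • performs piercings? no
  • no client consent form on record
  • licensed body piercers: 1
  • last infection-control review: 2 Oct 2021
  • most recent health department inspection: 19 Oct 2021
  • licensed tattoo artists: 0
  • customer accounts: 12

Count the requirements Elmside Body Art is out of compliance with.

1. condition 'offers permanent makeup' holds; health department inspection 33 days ago vs limit 30 → not met
2. client consent form absent → not met
3. condition 'performs piercings' does not hold → requirement n/a → met
4. licensed tattoo artists 0 < 6 → not met
5. first-aid certification 100 days ago vs limit 90 → not met
6. infection-control review 50 days ago vs limit 45 → not met
7. condition 'serves clients under 18' holds; licensed body piercers 1 < 2 → not met
8. premises liability coverage $400,000 ≥ $400,000 → met
Not met: 6 of 8

6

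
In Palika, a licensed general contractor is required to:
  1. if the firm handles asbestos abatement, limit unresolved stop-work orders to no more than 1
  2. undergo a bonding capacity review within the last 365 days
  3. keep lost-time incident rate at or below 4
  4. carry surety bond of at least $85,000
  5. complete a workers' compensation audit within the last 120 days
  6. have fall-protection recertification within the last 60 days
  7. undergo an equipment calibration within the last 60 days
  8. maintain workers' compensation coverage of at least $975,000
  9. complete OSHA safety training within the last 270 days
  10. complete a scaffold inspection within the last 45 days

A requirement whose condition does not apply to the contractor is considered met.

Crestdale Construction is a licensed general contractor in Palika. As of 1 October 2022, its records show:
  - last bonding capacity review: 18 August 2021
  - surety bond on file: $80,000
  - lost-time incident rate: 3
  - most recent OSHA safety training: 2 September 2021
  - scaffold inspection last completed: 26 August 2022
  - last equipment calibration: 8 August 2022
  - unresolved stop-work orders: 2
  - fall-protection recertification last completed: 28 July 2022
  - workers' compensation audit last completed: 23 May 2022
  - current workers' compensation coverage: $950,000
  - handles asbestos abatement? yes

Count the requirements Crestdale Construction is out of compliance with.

7

1. condition 'handles asbestos abatement' holds; unresolved stop-work orders 2 > 1 → not met
2. bonding capacity review 409 days ago vs limit 365 → not met
3. lost-time incident rate 3 ≤ 4 → met
4. surety bond $80,000 < $85,000 → not met
5. workers' compensation audit 131 days ago vs limit 120 → not met
6. fall-protection recertification 65 days ago vs limit 60 → not met
7. equipment calibration 54 days ago vs limit 60 → met
8. workers' compensation coverage $950,000 < $975,000 → not met
9. OSHA safety training 394 days ago vs limit 270 → not met
10. scaffold inspection 36 days ago vs limit 45 → met
Not met: 7 of 10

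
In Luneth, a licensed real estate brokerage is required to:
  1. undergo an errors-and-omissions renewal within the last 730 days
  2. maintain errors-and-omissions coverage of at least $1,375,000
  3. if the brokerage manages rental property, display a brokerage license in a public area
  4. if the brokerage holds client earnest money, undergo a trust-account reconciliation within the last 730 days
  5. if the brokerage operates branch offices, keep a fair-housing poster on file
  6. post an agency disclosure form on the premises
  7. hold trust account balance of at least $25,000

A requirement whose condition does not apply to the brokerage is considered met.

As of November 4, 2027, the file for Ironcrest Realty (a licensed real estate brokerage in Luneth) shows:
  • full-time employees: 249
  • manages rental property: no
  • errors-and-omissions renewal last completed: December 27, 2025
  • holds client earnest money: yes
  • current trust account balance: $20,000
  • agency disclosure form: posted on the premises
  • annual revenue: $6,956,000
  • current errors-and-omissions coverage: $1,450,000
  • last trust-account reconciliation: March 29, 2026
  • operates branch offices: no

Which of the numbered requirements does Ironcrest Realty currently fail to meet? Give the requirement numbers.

7

1. errors-and-omissions renewal 677 days ago vs limit 730 → met
2. errors-and-omissions coverage $1,450,000 ≥ $1,375,000 → met
3. condition 'manages rental property' does not hold → requirement n/a → met
4. condition 'holds client earnest money' holds; trust-account reconciliation 585 days ago vs limit 730 → met
5. condition 'operates branch offices' does not hold → requirement n/a → met
6. agency disclosure form present → met
7. trust account balance $20,000 < $25,000 → not met
Not met: 7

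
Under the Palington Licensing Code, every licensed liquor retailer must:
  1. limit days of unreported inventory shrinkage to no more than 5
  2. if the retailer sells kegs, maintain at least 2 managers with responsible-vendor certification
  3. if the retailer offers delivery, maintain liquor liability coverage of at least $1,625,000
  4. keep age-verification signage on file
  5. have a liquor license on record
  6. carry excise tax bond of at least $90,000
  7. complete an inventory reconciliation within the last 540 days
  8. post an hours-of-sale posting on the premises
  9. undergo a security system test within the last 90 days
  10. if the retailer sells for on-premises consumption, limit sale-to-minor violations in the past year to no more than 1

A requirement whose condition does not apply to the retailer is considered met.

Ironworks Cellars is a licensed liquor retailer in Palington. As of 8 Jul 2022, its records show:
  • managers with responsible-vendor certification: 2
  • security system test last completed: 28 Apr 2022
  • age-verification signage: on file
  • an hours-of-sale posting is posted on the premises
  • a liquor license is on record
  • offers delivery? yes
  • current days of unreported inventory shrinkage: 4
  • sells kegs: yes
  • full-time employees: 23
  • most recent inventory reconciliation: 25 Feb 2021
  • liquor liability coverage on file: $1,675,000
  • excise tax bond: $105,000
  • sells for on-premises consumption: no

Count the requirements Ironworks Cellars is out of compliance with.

0

1. days of unreported inventory shrinkage 4 ≤ 5 → met
2. condition 'sells kegs' holds; managers with responsible-vendor certification 2 ≥ 2 → met
3. condition 'offers delivery' holds; liquor liability coverage $1,675,000 ≥ $1,625,000 → met
4. age-verification signage present → met
5. liquor license present → met
6. excise tax bond $105,000 ≥ $90,000 → met
7. inventory reconciliation 498 days ago vs limit 540 → met
8. hours-of-sale posting present → met
9. security system test 71 days ago vs limit 90 → met
10. condition 'sells for on-premises consumption' does not hold → requirement n/a → met
Not met: 0 of 10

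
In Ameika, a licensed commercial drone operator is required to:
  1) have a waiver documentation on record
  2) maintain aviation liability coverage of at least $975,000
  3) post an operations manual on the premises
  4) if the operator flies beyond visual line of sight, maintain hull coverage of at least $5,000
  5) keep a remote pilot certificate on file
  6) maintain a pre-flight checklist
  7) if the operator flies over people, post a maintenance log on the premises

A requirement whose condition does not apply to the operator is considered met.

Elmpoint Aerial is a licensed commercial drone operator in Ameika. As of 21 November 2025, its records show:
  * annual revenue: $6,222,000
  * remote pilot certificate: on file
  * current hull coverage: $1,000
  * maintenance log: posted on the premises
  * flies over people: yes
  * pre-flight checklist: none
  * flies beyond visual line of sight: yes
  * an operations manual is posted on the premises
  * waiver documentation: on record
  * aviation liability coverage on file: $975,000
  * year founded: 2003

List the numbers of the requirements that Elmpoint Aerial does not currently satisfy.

4, 6

1. waiver documentation present → met
2. aviation liability coverage $975,000 ≥ $975,000 → met
3. operations manual present → met
4. condition 'flies beyond visual line of sight' holds; hull coverage $1,000 < $5,000 → not met
5. remote pilot certificate present → met
6. pre-flight checklist absent → not met
7. condition 'flies over people' holds; maintenance log present → met
Not met: 4, 6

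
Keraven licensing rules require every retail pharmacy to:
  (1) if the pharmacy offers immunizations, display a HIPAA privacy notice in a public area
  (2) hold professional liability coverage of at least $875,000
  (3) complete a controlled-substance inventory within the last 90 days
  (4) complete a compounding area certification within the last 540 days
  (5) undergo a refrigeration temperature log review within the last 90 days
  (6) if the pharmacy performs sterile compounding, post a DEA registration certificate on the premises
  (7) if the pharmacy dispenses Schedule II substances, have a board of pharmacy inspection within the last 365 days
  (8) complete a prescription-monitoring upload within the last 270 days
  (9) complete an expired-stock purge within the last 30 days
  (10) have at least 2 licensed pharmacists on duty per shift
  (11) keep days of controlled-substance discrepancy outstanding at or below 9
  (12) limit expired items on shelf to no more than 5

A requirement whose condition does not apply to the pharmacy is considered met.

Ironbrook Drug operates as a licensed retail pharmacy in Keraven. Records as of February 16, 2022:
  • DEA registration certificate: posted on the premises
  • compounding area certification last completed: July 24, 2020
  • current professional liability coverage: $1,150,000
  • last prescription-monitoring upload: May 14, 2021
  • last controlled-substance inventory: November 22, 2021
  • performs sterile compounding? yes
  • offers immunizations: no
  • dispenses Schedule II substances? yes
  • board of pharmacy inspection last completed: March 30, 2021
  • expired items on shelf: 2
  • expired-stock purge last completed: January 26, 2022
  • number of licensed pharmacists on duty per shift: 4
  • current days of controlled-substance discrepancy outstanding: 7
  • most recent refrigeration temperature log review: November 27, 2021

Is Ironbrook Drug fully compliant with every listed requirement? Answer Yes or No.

No

1. condition 'offers immunizations' does not hold → requirement n/a → met
2. professional liability coverage $1,150,000 ≥ $875,000 → met
3. controlled-substance inventory 86 days ago vs limit 90 → met
4. compounding area certification 572 days ago vs limit 540 → not met
5. refrigeration temperature log review 81 days ago vs limit 90 → met
6. condition 'performs sterile compounding' holds; DEA registration certificate present → met
7. condition 'dispenses Schedule II substances' holds; board of pharmacy inspection 323 days ago vs limit 365 → met
8. prescription-monitoring upload 278 days ago vs limit 270 → not met
9. expired-stock purge 21 days ago vs limit 30 → met
10. licensed pharmacists on duty per shift 4 ≥ 2 → met
11. days of controlled-substance discrepancy outstanding 7 ≤ 9 → met
12. expired items on shelf 2 ≤ 5 → met
Not met: 4, 8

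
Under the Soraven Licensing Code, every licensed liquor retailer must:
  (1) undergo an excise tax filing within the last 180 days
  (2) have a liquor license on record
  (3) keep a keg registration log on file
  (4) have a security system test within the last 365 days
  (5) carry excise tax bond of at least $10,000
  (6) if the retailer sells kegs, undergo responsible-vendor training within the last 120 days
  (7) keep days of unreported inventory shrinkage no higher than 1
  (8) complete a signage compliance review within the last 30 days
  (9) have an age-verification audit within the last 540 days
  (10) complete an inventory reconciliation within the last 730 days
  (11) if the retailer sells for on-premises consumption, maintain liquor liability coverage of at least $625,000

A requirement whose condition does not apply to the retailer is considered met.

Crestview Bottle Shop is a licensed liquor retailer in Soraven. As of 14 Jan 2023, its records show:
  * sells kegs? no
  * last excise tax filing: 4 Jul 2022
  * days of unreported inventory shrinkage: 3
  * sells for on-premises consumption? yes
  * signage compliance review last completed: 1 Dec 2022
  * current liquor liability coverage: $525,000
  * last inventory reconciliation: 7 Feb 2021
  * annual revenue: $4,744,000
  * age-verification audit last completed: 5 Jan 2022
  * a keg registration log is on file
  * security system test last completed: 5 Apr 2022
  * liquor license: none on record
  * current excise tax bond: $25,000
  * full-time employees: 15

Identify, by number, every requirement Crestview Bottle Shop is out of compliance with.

1, 2, 7, 8, 11

1. excise tax filing 194 days ago vs limit 180 → not met
2. liquor license absent → not met
3. keg registration log present → met
4. security system test 284 days ago vs limit 365 → met
5. excise tax bond $25,000 ≥ $10,000 → met
6. condition 'sells kegs' does not hold → requirement n/a → met
7. days of unreported inventory shrinkage 3 > 1 → not met
8. signage compliance review 44 days ago vs limit 30 → not met
9. age-verification audit 374 days ago vs limit 540 → met
10. inventory reconciliation 706 days ago vs limit 730 → met
11. condition 'sells for on-premises consumption' holds; liquor liability coverage $525,000 < $625,000 → not met
Not met: 1, 2, 7, 8, 11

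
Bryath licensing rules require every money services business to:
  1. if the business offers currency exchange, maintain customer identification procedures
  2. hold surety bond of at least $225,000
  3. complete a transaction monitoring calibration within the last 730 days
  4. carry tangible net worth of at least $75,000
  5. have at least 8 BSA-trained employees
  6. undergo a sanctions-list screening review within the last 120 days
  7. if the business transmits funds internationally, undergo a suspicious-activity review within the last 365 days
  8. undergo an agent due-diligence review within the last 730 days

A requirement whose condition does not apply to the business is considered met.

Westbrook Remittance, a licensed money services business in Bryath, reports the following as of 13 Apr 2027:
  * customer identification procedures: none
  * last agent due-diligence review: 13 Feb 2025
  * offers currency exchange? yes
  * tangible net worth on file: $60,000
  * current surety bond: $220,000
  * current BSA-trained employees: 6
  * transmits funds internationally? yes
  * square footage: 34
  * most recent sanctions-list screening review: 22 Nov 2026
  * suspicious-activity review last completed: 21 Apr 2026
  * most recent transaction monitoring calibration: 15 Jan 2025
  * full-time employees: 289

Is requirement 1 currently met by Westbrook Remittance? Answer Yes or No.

No

1. condition 'offers currency exchange' holds; customer identification procedures absent → not met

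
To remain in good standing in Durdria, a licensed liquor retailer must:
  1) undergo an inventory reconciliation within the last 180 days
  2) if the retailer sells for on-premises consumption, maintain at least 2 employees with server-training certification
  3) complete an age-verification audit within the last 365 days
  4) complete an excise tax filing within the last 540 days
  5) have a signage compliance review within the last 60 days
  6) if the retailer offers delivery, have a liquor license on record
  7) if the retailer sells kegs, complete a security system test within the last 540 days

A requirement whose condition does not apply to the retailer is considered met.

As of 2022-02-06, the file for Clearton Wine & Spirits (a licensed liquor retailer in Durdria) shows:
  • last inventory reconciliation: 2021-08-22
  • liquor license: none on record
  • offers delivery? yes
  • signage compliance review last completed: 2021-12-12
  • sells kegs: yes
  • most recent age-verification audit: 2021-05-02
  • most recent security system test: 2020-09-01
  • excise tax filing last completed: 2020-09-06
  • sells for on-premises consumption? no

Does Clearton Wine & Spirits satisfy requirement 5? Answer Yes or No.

5. signage compliance review 56 days ago vs limit 60 → met

Yes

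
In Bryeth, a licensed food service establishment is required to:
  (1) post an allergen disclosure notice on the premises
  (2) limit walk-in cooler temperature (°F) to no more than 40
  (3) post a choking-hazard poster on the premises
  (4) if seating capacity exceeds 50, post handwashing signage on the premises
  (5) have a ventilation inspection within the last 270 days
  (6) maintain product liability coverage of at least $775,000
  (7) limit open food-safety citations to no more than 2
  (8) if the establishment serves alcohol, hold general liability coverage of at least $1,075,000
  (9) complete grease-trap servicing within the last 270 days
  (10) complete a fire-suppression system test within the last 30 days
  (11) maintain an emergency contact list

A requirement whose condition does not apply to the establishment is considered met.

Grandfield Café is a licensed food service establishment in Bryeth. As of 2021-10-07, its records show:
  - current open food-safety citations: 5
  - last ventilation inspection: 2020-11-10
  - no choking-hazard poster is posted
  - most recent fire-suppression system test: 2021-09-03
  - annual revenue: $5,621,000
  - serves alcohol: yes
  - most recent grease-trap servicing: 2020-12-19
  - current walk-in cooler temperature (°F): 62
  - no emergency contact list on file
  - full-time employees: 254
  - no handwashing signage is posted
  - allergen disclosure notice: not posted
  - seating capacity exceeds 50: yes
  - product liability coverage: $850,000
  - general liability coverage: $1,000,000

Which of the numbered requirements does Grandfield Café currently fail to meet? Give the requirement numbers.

1, 2, 3, 4, 5, 7, 8, 9, 10, 11

1. allergen disclosure notice absent → not met
2. walk-in cooler temperature (°F) 62 > 40 → not met
3. choking-hazard poster absent → not met
4. condition 'seating capacity exceeds 50' holds; handwashing signage absent → not met
5. ventilation inspection 331 days ago vs limit 270 → not met
6. product liability coverage $850,000 ≥ $775,000 → met
7. open food-safety citations 5 > 2 → not met
8. condition 'serves alcohol' holds; general liability coverage $1,000,000 < $1,075,000 → not met
9. grease-trap servicing 292 days ago vs limit 270 → not met
10. fire-suppression system test 34 days ago vs limit 30 → not met
11. emergency contact list absent → not met
Not met: 1, 2, 3, 4, 5, 7, 8, 9, 10, 11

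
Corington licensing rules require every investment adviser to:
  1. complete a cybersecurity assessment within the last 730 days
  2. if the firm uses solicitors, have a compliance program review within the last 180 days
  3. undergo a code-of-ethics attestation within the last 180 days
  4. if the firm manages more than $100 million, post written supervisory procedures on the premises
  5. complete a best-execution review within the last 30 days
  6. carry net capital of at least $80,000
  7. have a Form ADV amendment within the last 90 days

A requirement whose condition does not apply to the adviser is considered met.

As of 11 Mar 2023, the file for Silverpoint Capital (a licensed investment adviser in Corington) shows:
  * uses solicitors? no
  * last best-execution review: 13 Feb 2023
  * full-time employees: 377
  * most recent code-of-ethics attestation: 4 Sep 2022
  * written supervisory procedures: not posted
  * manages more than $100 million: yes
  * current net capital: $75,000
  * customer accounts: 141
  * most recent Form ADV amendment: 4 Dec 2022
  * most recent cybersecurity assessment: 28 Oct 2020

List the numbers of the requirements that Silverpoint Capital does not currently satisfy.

1. cybersecurity assessment 864 days ago vs limit 730 → not met
2. condition 'uses solicitors' does not hold → requirement n/a → met
3. code-of-ethics attestation 188 days ago vs limit 180 → not met
4. condition 'manages more than $100 million' holds; written supervisory procedures absent → not met
5. best-execution review 26 days ago vs limit 30 → met
6. net capital $75,000 < $80,000 → not met
7. Form ADV amendment 97 days ago vs limit 90 → not met
Not met: 1, 3, 4, 6, 7

1, 3, 4, 6, 7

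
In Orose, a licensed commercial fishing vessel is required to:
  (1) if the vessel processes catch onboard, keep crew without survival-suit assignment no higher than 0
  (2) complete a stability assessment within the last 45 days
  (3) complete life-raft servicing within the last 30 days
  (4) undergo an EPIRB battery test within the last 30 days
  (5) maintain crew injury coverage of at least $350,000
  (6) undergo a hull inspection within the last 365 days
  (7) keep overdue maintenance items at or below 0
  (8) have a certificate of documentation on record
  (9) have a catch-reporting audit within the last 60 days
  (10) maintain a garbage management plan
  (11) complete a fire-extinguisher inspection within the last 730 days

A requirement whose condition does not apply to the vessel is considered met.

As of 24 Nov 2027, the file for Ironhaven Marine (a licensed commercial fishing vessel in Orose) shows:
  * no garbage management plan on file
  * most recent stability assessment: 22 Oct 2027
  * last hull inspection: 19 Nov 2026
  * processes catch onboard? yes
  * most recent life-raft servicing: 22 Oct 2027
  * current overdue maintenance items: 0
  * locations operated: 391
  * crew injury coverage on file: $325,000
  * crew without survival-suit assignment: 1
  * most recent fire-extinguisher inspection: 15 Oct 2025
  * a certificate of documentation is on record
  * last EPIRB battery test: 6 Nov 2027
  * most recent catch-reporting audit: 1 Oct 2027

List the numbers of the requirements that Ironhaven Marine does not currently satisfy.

1. condition 'processes catch onboard' holds; crew without survival-suit assignment 1 > 0 → not met
2. stability assessment 33 days ago vs limit 45 → met
3. life-raft servicing 33 days ago vs limit 30 → not met
4. EPIRB battery test 18 days ago vs limit 30 → met
5. crew injury coverage $325,000 < $350,000 → not met
6. hull inspection 370 days ago vs limit 365 → not met
7. overdue maintenance items 0 ≤ 0 → met
8. certificate of documentation present → met
9. catch-reporting audit 54 days ago vs limit 60 → met
10. garbage management plan absent → not met
11. fire-extinguisher inspection 770 days ago vs limit 730 → not met
Not met: 1, 3, 5, 6, 10, 11

1, 3, 5, 6, 10, 11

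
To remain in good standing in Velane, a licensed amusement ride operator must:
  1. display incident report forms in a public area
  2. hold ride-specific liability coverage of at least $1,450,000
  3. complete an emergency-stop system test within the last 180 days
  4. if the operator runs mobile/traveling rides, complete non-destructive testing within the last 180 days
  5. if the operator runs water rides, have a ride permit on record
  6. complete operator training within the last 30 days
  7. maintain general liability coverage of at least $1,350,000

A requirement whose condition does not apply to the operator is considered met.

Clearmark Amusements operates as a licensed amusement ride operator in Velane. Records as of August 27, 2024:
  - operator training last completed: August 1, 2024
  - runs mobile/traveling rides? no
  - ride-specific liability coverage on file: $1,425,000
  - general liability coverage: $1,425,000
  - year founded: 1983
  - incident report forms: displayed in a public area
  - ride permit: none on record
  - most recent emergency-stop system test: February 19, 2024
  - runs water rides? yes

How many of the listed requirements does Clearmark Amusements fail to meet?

1. incident report forms present → met
2. ride-specific liability coverage $1,425,000 < $1,450,000 → not met
3. emergency-stop system test 190 days ago vs limit 180 → not met
4. condition 'runs mobile/traveling rides' does not hold → requirement n/a → met
5. condition 'runs water rides' holds; ride permit absent → not met
6. operator training 26 days ago vs limit 30 → met
7. general liability coverage $1,425,000 ≥ $1,350,000 → met
Not met: 3 of 7

3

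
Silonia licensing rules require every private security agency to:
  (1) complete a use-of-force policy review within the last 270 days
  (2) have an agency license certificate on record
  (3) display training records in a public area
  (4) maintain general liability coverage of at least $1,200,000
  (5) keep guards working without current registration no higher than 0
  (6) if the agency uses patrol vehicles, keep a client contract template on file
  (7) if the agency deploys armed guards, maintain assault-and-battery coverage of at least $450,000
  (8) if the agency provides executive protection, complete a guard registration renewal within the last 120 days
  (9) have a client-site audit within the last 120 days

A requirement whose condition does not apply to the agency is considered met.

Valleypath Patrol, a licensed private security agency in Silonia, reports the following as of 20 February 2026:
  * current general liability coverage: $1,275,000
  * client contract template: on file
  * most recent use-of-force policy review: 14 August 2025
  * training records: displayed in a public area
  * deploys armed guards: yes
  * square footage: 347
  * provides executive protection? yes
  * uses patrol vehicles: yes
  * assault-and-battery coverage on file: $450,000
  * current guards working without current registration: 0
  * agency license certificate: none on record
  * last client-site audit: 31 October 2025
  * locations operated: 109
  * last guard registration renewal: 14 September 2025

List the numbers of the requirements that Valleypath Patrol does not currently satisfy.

2, 8

1. use-of-force policy review 190 days ago vs limit 270 → met
2. agency license certificate absent → not met
3. training records present → met
4. general liability coverage $1,275,000 ≥ $1,200,000 → met
5. guards working without current registration 0 ≤ 0 → met
6. condition 'uses patrol vehicles' holds; client contract template present → met
7. condition 'deploys armed guards' holds; assault-and-battery coverage $450,000 ≥ $450,000 → met
8. condition 'provides executive protection' holds; guard registration renewal 159 days ago vs limit 120 → not met
9. client-site audit 112 days ago vs limit 120 → met
Not met: 2, 8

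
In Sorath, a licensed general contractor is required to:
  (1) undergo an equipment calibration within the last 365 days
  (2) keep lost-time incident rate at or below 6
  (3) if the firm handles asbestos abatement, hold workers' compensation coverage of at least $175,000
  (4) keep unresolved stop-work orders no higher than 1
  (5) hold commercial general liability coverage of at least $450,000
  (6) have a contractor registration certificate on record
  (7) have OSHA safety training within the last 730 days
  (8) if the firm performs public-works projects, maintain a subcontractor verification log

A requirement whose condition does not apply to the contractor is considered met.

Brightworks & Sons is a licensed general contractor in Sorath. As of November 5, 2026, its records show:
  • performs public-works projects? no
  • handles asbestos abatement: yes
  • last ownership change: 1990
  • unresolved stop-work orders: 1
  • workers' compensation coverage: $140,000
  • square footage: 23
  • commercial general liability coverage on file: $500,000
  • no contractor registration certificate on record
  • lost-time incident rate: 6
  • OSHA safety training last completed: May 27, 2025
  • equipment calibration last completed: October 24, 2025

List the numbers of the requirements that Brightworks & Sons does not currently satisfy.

1, 3, 6

1. equipment calibration 377 days ago vs limit 365 → not met
2. lost-time incident rate 6 ≤ 6 → met
3. condition 'handles asbestos abatement' holds; workers' compensation coverage $140,000 < $175,000 → not met
4. unresolved stop-work orders 1 ≤ 1 → met
5. commercial general liability coverage $500,000 ≥ $450,000 → met
6. contractor registration certificate absent → not met
7. OSHA safety training 527 days ago vs limit 730 → met
8. condition 'performs public-works projects' does not hold → requirement n/a → met
Not met: 1, 3, 6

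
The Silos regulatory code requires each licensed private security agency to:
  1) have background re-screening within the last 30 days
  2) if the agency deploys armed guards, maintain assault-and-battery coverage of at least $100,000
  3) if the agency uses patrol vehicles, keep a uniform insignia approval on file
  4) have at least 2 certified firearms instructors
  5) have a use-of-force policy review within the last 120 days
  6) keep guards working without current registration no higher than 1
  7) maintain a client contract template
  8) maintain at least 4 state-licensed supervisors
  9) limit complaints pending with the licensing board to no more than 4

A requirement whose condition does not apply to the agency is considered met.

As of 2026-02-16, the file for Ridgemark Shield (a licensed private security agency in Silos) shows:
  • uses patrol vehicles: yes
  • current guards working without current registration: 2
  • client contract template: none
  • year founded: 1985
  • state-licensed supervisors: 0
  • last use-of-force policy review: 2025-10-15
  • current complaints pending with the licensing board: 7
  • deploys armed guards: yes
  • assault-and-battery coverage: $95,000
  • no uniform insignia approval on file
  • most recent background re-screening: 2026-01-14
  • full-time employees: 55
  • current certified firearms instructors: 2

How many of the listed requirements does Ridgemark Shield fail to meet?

8

1. background re-screening 33 days ago vs limit 30 → not met
2. condition 'deploys armed guards' holds; assault-and-battery coverage $95,000 < $100,000 → not met
3. condition 'uses patrol vehicles' holds; uniform insignia approval absent → not met
4. certified firearms instructors 2 ≥ 2 → met
5. use-of-force policy review 124 days ago vs limit 120 → not met
6. guards working without current registration 2 > 1 → not met
7. client contract template absent → not met
8. state-licensed supervisors 0 < 4 → not met
9. complaints pending with the licensing board 7 > 4 → not met
Not met: 8 of 9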